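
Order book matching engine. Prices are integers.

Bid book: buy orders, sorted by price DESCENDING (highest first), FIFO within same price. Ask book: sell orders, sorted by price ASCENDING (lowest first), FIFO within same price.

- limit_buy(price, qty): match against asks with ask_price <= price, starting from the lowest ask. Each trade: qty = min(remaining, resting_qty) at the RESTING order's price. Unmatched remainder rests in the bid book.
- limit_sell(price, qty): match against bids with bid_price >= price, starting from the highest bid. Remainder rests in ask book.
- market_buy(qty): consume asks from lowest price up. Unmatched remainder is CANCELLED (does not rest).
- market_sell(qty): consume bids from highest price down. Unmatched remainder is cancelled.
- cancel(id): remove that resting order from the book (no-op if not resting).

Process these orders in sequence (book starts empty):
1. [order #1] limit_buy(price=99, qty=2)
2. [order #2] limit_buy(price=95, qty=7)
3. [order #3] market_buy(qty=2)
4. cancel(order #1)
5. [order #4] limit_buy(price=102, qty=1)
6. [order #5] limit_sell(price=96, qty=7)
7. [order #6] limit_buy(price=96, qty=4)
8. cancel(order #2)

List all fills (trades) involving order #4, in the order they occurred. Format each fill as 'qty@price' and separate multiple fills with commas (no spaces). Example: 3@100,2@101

Answer: 1@102

Derivation:
After op 1 [order #1] limit_buy(price=99, qty=2): fills=none; bids=[#1:2@99] asks=[-]
After op 2 [order #2] limit_buy(price=95, qty=7): fills=none; bids=[#1:2@99 #2:7@95] asks=[-]
After op 3 [order #3] market_buy(qty=2): fills=none; bids=[#1:2@99 #2:7@95] asks=[-]
After op 4 cancel(order #1): fills=none; bids=[#2:7@95] asks=[-]
After op 5 [order #4] limit_buy(price=102, qty=1): fills=none; bids=[#4:1@102 #2:7@95] asks=[-]
After op 6 [order #5] limit_sell(price=96, qty=7): fills=#4x#5:1@102; bids=[#2:7@95] asks=[#5:6@96]
After op 7 [order #6] limit_buy(price=96, qty=4): fills=#6x#5:4@96; bids=[#2:7@95] asks=[#5:2@96]
After op 8 cancel(order #2): fills=none; bids=[-] asks=[#5:2@96]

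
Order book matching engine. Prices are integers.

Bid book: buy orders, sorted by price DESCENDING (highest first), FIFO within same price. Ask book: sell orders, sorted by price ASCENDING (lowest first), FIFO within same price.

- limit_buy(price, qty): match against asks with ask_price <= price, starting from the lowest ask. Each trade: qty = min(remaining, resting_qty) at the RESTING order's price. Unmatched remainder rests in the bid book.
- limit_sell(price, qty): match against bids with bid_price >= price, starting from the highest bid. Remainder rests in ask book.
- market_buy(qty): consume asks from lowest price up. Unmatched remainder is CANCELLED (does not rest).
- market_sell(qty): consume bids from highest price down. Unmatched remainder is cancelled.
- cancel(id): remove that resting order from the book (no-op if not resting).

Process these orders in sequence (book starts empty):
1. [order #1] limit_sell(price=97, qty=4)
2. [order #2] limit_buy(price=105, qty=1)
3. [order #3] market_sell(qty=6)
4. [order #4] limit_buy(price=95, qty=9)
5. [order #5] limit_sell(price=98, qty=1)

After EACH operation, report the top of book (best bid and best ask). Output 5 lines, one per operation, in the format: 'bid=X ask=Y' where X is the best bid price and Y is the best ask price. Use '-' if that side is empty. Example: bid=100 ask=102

Answer: bid=- ask=97
bid=- ask=97
bid=- ask=97
bid=95 ask=97
bid=95 ask=97

Derivation:
After op 1 [order #1] limit_sell(price=97, qty=4): fills=none; bids=[-] asks=[#1:4@97]
After op 2 [order #2] limit_buy(price=105, qty=1): fills=#2x#1:1@97; bids=[-] asks=[#1:3@97]
After op 3 [order #3] market_sell(qty=6): fills=none; bids=[-] asks=[#1:3@97]
After op 4 [order #4] limit_buy(price=95, qty=9): fills=none; bids=[#4:9@95] asks=[#1:3@97]
After op 5 [order #5] limit_sell(price=98, qty=1): fills=none; bids=[#4:9@95] asks=[#1:3@97 #5:1@98]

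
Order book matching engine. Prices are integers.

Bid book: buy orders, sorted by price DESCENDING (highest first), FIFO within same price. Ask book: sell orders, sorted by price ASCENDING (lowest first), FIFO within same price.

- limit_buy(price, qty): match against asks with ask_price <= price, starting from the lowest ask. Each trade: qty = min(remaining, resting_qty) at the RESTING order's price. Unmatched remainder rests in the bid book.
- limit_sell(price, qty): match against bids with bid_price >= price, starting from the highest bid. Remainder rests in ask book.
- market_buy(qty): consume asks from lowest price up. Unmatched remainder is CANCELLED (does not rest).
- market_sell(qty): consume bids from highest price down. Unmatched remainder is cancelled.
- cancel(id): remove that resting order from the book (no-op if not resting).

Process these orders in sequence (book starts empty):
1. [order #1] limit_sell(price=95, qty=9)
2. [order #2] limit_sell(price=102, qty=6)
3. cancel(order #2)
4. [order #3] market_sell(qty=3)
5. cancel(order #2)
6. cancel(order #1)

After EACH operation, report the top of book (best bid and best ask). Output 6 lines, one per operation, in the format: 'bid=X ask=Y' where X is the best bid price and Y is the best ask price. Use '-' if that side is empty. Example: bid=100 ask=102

Answer: bid=- ask=95
bid=- ask=95
bid=- ask=95
bid=- ask=95
bid=- ask=95
bid=- ask=-

Derivation:
After op 1 [order #1] limit_sell(price=95, qty=9): fills=none; bids=[-] asks=[#1:9@95]
After op 2 [order #2] limit_sell(price=102, qty=6): fills=none; bids=[-] asks=[#1:9@95 #2:6@102]
After op 3 cancel(order #2): fills=none; bids=[-] asks=[#1:9@95]
After op 4 [order #3] market_sell(qty=3): fills=none; bids=[-] asks=[#1:9@95]
After op 5 cancel(order #2): fills=none; bids=[-] asks=[#1:9@95]
After op 6 cancel(order #1): fills=none; bids=[-] asks=[-]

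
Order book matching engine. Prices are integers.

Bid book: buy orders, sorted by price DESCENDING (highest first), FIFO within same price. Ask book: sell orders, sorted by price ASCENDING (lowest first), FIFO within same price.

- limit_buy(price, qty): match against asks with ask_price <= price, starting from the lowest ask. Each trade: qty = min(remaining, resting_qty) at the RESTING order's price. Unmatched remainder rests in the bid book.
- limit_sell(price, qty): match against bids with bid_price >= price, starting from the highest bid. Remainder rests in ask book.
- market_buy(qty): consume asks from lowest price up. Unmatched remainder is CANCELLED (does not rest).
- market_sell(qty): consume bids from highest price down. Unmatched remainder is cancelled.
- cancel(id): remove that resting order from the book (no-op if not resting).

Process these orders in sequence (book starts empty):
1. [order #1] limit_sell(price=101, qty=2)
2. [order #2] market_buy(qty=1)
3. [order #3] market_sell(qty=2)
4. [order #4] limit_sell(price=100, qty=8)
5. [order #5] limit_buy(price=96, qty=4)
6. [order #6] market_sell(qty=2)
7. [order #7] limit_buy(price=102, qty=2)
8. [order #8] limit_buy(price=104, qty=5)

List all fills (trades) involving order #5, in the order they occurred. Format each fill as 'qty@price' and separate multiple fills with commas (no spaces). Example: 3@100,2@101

Answer: 2@96

Derivation:
After op 1 [order #1] limit_sell(price=101, qty=2): fills=none; bids=[-] asks=[#1:2@101]
After op 2 [order #2] market_buy(qty=1): fills=#2x#1:1@101; bids=[-] asks=[#1:1@101]
After op 3 [order #3] market_sell(qty=2): fills=none; bids=[-] asks=[#1:1@101]
After op 4 [order #4] limit_sell(price=100, qty=8): fills=none; bids=[-] asks=[#4:8@100 #1:1@101]
After op 5 [order #5] limit_buy(price=96, qty=4): fills=none; bids=[#5:4@96] asks=[#4:8@100 #1:1@101]
After op 6 [order #6] market_sell(qty=2): fills=#5x#6:2@96; bids=[#5:2@96] asks=[#4:8@100 #1:1@101]
After op 7 [order #7] limit_buy(price=102, qty=2): fills=#7x#4:2@100; bids=[#5:2@96] asks=[#4:6@100 #1:1@101]
After op 8 [order #8] limit_buy(price=104, qty=5): fills=#8x#4:5@100; bids=[#5:2@96] asks=[#4:1@100 #1:1@101]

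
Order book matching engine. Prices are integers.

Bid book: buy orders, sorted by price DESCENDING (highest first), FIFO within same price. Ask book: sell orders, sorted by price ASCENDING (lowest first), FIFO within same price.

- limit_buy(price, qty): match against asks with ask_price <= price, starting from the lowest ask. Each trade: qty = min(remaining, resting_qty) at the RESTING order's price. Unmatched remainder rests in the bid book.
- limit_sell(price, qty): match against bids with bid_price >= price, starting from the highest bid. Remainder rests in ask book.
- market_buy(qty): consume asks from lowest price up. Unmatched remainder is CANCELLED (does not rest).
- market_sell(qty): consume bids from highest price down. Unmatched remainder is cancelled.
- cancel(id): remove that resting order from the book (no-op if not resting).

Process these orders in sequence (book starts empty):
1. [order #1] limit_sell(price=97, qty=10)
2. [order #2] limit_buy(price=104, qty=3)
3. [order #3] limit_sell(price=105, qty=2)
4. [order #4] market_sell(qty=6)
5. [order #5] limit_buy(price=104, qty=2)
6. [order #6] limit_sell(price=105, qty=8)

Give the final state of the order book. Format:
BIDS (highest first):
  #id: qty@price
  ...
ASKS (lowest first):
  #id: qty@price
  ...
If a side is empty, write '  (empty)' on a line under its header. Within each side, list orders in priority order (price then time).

Answer: BIDS (highest first):
  (empty)
ASKS (lowest first):
  #1: 5@97
  #3: 2@105
  #6: 8@105

Derivation:
After op 1 [order #1] limit_sell(price=97, qty=10): fills=none; bids=[-] asks=[#1:10@97]
After op 2 [order #2] limit_buy(price=104, qty=3): fills=#2x#1:3@97; bids=[-] asks=[#1:7@97]
After op 3 [order #3] limit_sell(price=105, qty=2): fills=none; bids=[-] asks=[#1:7@97 #3:2@105]
After op 4 [order #4] market_sell(qty=6): fills=none; bids=[-] asks=[#1:7@97 #3:2@105]
After op 5 [order #5] limit_buy(price=104, qty=2): fills=#5x#1:2@97; bids=[-] asks=[#1:5@97 #3:2@105]
After op 6 [order #6] limit_sell(price=105, qty=8): fills=none; bids=[-] asks=[#1:5@97 #3:2@105 #6:8@105]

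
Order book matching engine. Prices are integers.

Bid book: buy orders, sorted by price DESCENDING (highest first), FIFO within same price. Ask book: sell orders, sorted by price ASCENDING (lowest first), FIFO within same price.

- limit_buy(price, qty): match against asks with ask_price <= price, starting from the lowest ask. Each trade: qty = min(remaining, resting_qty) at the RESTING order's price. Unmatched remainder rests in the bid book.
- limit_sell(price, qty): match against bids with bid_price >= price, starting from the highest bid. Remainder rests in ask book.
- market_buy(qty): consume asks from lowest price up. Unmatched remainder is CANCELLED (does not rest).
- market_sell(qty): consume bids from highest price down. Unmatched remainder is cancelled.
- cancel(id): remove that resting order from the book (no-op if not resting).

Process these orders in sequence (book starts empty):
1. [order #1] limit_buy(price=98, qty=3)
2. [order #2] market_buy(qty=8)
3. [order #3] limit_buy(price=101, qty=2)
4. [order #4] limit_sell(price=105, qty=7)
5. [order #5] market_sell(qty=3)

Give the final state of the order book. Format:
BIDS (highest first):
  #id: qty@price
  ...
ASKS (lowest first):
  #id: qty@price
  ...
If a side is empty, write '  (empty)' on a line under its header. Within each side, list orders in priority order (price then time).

After op 1 [order #1] limit_buy(price=98, qty=3): fills=none; bids=[#1:3@98] asks=[-]
After op 2 [order #2] market_buy(qty=8): fills=none; bids=[#1:3@98] asks=[-]
After op 3 [order #3] limit_buy(price=101, qty=2): fills=none; bids=[#3:2@101 #1:3@98] asks=[-]
After op 4 [order #4] limit_sell(price=105, qty=7): fills=none; bids=[#3:2@101 #1:3@98] asks=[#4:7@105]
After op 5 [order #5] market_sell(qty=3): fills=#3x#5:2@101 #1x#5:1@98; bids=[#1:2@98] asks=[#4:7@105]

Answer: BIDS (highest first):
  #1: 2@98
ASKS (lowest first):
  #4: 7@105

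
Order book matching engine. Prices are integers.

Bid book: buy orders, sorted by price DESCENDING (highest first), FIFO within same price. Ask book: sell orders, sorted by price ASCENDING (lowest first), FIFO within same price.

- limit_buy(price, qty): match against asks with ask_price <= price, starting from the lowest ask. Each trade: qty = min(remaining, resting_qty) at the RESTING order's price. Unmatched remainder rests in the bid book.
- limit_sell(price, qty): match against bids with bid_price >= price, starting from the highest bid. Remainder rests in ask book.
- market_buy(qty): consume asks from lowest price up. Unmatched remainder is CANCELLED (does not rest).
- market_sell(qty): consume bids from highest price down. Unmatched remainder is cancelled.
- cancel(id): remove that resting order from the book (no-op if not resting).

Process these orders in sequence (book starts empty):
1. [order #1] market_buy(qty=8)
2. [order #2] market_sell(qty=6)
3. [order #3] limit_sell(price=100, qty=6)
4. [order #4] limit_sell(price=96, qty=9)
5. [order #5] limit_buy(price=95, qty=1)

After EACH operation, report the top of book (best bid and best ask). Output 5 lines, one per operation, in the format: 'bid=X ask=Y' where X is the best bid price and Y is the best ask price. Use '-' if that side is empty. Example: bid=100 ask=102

After op 1 [order #1] market_buy(qty=8): fills=none; bids=[-] asks=[-]
After op 2 [order #2] market_sell(qty=6): fills=none; bids=[-] asks=[-]
After op 3 [order #3] limit_sell(price=100, qty=6): fills=none; bids=[-] asks=[#3:6@100]
After op 4 [order #4] limit_sell(price=96, qty=9): fills=none; bids=[-] asks=[#4:9@96 #3:6@100]
After op 5 [order #5] limit_buy(price=95, qty=1): fills=none; bids=[#5:1@95] asks=[#4:9@96 #3:6@100]

Answer: bid=- ask=-
bid=- ask=-
bid=- ask=100
bid=- ask=96
bid=95 ask=96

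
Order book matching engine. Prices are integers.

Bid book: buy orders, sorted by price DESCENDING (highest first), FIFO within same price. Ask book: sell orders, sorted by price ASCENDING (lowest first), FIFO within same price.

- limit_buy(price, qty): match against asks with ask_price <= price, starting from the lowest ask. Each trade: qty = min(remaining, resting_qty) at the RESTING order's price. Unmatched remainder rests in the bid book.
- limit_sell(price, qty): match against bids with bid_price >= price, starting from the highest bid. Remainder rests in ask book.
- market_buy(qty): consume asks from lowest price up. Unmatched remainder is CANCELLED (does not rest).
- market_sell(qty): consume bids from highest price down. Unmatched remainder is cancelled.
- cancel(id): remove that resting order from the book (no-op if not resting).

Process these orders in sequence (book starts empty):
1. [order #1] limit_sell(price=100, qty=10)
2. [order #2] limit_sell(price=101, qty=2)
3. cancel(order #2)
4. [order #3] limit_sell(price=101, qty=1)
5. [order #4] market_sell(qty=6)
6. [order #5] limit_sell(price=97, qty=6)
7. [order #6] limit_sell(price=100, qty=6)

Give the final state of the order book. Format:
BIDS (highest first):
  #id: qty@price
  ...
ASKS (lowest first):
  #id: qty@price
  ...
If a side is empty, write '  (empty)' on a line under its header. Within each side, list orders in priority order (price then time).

After op 1 [order #1] limit_sell(price=100, qty=10): fills=none; bids=[-] asks=[#1:10@100]
After op 2 [order #2] limit_sell(price=101, qty=2): fills=none; bids=[-] asks=[#1:10@100 #2:2@101]
After op 3 cancel(order #2): fills=none; bids=[-] asks=[#1:10@100]
After op 4 [order #3] limit_sell(price=101, qty=1): fills=none; bids=[-] asks=[#1:10@100 #3:1@101]
After op 5 [order #4] market_sell(qty=6): fills=none; bids=[-] asks=[#1:10@100 #3:1@101]
After op 6 [order #5] limit_sell(price=97, qty=6): fills=none; bids=[-] asks=[#5:6@97 #1:10@100 #3:1@101]
After op 7 [order #6] limit_sell(price=100, qty=6): fills=none; bids=[-] asks=[#5:6@97 #1:10@100 #6:6@100 #3:1@101]

Answer: BIDS (highest first):
  (empty)
ASKS (lowest first):
  #5: 6@97
  #1: 10@100
  #6: 6@100
  #3: 1@101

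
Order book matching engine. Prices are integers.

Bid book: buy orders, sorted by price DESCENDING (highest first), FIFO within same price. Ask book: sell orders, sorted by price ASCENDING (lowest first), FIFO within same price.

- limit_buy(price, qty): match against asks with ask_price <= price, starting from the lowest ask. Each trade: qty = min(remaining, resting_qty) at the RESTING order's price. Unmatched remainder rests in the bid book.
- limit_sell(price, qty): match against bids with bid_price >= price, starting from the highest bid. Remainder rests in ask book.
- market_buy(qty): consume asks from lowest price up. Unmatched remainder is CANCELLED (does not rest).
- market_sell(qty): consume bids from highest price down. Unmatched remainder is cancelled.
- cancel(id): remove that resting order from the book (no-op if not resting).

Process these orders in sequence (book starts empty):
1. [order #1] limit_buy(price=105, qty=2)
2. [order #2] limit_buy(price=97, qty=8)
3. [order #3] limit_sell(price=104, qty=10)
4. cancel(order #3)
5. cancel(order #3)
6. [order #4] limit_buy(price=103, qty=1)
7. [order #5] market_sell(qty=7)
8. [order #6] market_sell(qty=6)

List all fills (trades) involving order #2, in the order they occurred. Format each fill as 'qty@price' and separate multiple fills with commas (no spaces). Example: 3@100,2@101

After op 1 [order #1] limit_buy(price=105, qty=2): fills=none; bids=[#1:2@105] asks=[-]
After op 2 [order #2] limit_buy(price=97, qty=8): fills=none; bids=[#1:2@105 #2:8@97] asks=[-]
After op 3 [order #3] limit_sell(price=104, qty=10): fills=#1x#3:2@105; bids=[#2:8@97] asks=[#3:8@104]
After op 4 cancel(order #3): fills=none; bids=[#2:8@97] asks=[-]
After op 5 cancel(order #3): fills=none; bids=[#2:8@97] asks=[-]
After op 6 [order #4] limit_buy(price=103, qty=1): fills=none; bids=[#4:1@103 #2:8@97] asks=[-]
After op 7 [order #5] market_sell(qty=7): fills=#4x#5:1@103 #2x#5:6@97; bids=[#2:2@97] asks=[-]
After op 8 [order #6] market_sell(qty=6): fills=#2x#6:2@97; bids=[-] asks=[-]

Answer: 6@97,2@97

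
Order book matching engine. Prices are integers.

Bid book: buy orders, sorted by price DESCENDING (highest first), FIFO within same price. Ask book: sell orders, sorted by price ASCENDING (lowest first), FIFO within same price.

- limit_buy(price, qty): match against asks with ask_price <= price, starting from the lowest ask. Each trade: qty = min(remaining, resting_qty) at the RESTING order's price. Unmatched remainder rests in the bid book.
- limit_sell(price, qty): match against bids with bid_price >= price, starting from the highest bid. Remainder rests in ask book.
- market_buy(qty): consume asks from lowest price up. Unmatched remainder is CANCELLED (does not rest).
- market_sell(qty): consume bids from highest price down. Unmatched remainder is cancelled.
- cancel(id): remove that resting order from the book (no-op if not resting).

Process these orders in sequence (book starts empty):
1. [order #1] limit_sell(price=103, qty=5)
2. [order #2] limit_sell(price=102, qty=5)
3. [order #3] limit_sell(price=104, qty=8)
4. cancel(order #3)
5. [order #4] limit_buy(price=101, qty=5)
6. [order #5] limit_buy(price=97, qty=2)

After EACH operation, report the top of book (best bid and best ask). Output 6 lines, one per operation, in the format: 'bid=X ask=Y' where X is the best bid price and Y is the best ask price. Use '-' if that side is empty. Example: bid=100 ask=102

After op 1 [order #1] limit_sell(price=103, qty=5): fills=none; bids=[-] asks=[#1:5@103]
After op 2 [order #2] limit_sell(price=102, qty=5): fills=none; bids=[-] asks=[#2:5@102 #1:5@103]
After op 3 [order #3] limit_sell(price=104, qty=8): fills=none; bids=[-] asks=[#2:5@102 #1:5@103 #3:8@104]
After op 4 cancel(order #3): fills=none; bids=[-] asks=[#2:5@102 #1:5@103]
After op 5 [order #4] limit_buy(price=101, qty=5): fills=none; bids=[#4:5@101] asks=[#2:5@102 #1:5@103]
After op 6 [order #5] limit_buy(price=97, qty=2): fills=none; bids=[#4:5@101 #5:2@97] asks=[#2:5@102 #1:5@103]

Answer: bid=- ask=103
bid=- ask=102
bid=- ask=102
bid=- ask=102
bid=101 ask=102
bid=101 ask=102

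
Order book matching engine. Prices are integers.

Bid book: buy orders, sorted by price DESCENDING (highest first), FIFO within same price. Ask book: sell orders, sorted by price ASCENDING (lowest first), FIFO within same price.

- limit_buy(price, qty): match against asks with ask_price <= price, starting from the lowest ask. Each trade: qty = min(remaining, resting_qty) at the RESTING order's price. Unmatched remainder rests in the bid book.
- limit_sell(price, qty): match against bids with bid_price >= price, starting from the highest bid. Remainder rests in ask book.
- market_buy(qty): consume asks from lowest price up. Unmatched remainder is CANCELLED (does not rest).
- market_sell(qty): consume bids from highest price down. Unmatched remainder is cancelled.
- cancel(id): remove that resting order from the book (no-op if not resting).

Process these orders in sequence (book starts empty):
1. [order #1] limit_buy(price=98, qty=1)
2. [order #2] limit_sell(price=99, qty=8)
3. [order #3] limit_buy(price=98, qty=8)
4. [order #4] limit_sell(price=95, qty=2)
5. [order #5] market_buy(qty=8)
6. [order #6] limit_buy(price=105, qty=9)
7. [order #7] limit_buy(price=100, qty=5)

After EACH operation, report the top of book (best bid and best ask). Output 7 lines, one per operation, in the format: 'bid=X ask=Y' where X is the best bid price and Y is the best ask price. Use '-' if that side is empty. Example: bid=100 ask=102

Answer: bid=98 ask=-
bid=98 ask=99
bid=98 ask=99
bid=98 ask=99
bid=98 ask=-
bid=105 ask=-
bid=105 ask=-

Derivation:
After op 1 [order #1] limit_buy(price=98, qty=1): fills=none; bids=[#1:1@98] asks=[-]
After op 2 [order #2] limit_sell(price=99, qty=8): fills=none; bids=[#1:1@98] asks=[#2:8@99]
After op 3 [order #3] limit_buy(price=98, qty=8): fills=none; bids=[#1:1@98 #3:8@98] asks=[#2:8@99]
After op 4 [order #4] limit_sell(price=95, qty=2): fills=#1x#4:1@98 #3x#4:1@98; bids=[#3:7@98] asks=[#2:8@99]
After op 5 [order #5] market_buy(qty=8): fills=#5x#2:8@99; bids=[#3:7@98] asks=[-]
After op 6 [order #6] limit_buy(price=105, qty=9): fills=none; bids=[#6:9@105 #3:7@98] asks=[-]
After op 7 [order #7] limit_buy(price=100, qty=5): fills=none; bids=[#6:9@105 #7:5@100 #3:7@98] asks=[-]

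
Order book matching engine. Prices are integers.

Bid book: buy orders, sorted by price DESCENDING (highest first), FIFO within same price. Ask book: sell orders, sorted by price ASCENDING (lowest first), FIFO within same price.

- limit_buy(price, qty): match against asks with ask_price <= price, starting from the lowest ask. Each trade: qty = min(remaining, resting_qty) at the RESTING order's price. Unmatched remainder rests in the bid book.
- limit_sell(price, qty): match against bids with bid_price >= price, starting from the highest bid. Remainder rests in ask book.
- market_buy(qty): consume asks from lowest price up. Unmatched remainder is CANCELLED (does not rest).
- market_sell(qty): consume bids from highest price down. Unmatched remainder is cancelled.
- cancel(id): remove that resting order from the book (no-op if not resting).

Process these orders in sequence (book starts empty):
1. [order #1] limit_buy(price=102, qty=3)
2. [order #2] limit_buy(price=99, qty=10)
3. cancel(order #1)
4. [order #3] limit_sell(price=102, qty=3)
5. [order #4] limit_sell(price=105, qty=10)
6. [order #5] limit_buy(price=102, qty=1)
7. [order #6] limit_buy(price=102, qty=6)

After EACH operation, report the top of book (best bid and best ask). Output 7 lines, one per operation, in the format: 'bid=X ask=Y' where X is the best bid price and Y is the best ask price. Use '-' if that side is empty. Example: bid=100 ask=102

After op 1 [order #1] limit_buy(price=102, qty=3): fills=none; bids=[#1:3@102] asks=[-]
After op 2 [order #2] limit_buy(price=99, qty=10): fills=none; bids=[#1:3@102 #2:10@99] asks=[-]
After op 3 cancel(order #1): fills=none; bids=[#2:10@99] asks=[-]
After op 4 [order #3] limit_sell(price=102, qty=3): fills=none; bids=[#2:10@99] asks=[#3:3@102]
After op 5 [order #4] limit_sell(price=105, qty=10): fills=none; bids=[#2:10@99] asks=[#3:3@102 #4:10@105]
After op 6 [order #5] limit_buy(price=102, qty=1): fills=#5x#3:1@102; bids=[#2:10@99] asks=[#3:2@102 #4:10@105]
After op 7 [order #6] limit_buy(price=102, qty=6): fills=#6x#3:2@102; bids=[#6:4@102 #2:10@99] asks=[#4:10@105]

Answer: bid=102 ask=-
bid=102 ask=-
bid=99 ask=-
bid=99 ask=102
bid=99 ask=102
bid=99 ask=102
bid=102 ask=105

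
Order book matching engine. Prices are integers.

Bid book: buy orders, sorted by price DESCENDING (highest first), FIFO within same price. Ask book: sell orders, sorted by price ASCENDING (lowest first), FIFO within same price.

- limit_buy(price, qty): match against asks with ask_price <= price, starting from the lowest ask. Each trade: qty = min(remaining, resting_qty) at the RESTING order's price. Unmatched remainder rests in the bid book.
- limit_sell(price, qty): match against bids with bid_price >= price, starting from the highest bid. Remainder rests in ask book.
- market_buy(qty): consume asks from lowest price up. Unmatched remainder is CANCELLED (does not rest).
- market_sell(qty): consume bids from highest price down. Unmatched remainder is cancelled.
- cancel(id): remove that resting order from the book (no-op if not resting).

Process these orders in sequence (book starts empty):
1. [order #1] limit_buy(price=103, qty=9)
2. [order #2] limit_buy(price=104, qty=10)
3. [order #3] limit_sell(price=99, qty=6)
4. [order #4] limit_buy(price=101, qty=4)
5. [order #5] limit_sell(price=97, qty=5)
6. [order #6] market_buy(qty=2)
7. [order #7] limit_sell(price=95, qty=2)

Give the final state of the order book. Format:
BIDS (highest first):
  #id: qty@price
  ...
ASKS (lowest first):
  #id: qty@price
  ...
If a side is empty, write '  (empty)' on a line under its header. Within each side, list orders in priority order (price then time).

After op 1 [order #1] limit_buy(price=103, qty=9): fills=none; bids=[#1:9@103] asks=[-]
After op 2 [order #2] limit_buy(price=104, qty=10): fills=none; bids=[#2:10@104 #1:9@103] asks=[-]
After op 3 [order #3] limit_sell(price=99, qty=6): fills=#2x#3:6@104; bids=[#2:4@104 #1:9@103] asks=[-]
After op 4 [order #4] limit_buy(price=101, qty=4): fills=none; bids=[#2:4@104 #1:9@103 #4:4@101] asks=[-]
After op 5 [order #5] limit_sell(price=97, qty=5): fills=#2x#5:4@104 #1x#5:1@103; bids=[#1:8@103 #4:4@101] asks=[-]
After op 6 [order #6] market_buy(qty=2): fills=none; bids=[#1:8@103 #4:4@101] asks=[-]
After op 7 [order #7] limit_sell(price=95, qty=2): fills=#1x#7:2@103; bids=[#1:6@103 #4:4@101] asks=[-]

Answer: BIDS (highest first):
  #1: 6@103
  #4: 4@101
ASKS (lowest first):
  (empty)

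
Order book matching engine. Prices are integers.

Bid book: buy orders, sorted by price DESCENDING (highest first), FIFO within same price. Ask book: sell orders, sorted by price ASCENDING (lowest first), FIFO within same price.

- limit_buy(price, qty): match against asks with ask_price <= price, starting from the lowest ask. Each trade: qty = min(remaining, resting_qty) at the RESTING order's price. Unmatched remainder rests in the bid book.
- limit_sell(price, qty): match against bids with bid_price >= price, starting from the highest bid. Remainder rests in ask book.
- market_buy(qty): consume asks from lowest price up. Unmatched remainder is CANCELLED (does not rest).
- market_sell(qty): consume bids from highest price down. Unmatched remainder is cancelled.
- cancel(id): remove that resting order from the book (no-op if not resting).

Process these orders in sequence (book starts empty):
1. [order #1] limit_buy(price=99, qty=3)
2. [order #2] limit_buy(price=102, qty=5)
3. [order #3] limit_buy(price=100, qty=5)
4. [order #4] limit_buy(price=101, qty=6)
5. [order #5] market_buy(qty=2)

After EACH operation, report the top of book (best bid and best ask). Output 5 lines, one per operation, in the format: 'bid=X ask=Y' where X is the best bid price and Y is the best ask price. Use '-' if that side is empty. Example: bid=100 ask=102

Answer: bid=99 ask=-
bid=102 ask=-
bid=102 ask=-
bid=102 ask=-
bid=102 ask=-

Derivation:
After op 1 [order #1] limit_buy(price=99, qty=3): fills=none; bids=[#1:3@99] asks=[-]
After op 2 [order #2] limit_buy(price=102, qty=5): fills=none; bids=[#2:5@102 #1:3@99] asks=[-]
After op 3 [order #3] limit_buy(price=100, qty=5): fills=none; bids=[#2:5@102 #3:5@100 #1:3@99] asks=[-]
After op 4 [order #4] limit_buy(price=101, qty=6): fills=none; bids=[#2:5@102 #4:6@101 #3:5@100 #1:3@99] asks=[-]
After op 5 [order #5] market_buy(qty=2): fills=none; bids=[#2:5@102 #4:6@101 #3:5@100 #1:3@99] asks=[-]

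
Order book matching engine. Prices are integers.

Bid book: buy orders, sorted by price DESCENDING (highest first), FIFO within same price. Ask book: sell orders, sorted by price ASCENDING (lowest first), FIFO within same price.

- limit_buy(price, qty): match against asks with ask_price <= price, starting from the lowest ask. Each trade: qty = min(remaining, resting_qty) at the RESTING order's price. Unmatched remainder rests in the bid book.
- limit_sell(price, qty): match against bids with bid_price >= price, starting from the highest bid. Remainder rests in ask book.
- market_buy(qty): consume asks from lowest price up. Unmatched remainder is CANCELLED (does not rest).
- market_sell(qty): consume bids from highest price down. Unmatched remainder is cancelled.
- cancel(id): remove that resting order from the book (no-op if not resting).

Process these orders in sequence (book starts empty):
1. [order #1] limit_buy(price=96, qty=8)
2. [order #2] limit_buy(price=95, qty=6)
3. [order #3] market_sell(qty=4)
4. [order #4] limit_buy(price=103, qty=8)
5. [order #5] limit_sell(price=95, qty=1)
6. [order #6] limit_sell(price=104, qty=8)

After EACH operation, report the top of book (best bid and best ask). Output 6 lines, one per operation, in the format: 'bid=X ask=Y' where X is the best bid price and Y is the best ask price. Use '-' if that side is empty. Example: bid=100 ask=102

Answer: bid=96 ask=-
bid=96 ask=-
bid=96 ask=-
bid=103 ask=-
bid=103 ask=-
bid=103 ask=104

Derivation:
After op 1 [order #1] limit_buy(price=96, qty=8): fills=none; bids=[#1:8@96] asks=[-]
After op 2 [order #2] limit_buy(price=95, qty=6): fills=none; bids=[#1:8@96 #2:6@95] asks=[-]
After op 3 [order #3] market_sell(qty=4): fills=#1x#3:4@96; bids=[#1:4@96 #2:6@95] asks=[-]
After op 4 [order #4] limit_buy(price=103, qty=8): fills=none; bids=[#4:8@103 #1:4@96 #2:6@95] asks=[-]
After op 5 [order #5] limit_sell(price=95, qty=1): fills=#4x#5:1@103; bids=[#4:7@103 #1:4@96 #2:6@95] asks=[-]
After op 6 [order #6] limit_sell(price=104, qty=8): fills=none; bids=[#4:7@103 #1:4@96 #2:6@95] asks=[#6:8@104]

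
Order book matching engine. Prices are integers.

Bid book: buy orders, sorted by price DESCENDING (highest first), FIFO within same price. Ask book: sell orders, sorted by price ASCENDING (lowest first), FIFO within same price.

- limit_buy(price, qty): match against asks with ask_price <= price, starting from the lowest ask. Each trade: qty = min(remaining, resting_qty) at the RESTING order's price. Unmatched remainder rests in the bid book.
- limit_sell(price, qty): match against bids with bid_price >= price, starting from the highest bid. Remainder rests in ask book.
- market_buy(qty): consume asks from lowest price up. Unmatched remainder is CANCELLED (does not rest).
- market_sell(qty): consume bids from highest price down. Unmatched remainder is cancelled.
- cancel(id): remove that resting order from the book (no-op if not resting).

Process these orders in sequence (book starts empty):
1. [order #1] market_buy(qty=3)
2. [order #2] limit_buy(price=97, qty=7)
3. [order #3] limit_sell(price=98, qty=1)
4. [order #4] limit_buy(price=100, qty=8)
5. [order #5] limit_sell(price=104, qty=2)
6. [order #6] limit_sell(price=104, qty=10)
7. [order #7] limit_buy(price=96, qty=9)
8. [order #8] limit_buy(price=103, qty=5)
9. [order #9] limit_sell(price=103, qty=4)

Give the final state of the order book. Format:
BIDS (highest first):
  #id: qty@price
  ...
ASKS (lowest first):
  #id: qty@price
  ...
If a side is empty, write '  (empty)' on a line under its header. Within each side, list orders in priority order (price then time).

Answer: BIDS (highest first):
  #8: 1@103
  #4: 7@100
  #2: 7@97
  #7: 9@96
ASKS (lowest first):
  #5: 2@104
  #6: 10@104

Derivation:
After op 1 [order #1] market_buy(qty=3): fills=none; bids=[-] asks=[-]
After op 2 [order #2] limit_buy(price=97, qty=7): fills=none; bids=[#2:7@97] asks=[-]
After op 3 [order #3] limit_sell(price=98, qty=1): fills=none; bids=[#2:7@97] asks=[#3:1@98]
After op 4 [order #4] limit_buy(price=100, qty=8): fills=#4x#3:1@98; bids=[#4:7@100 #2:7@97] asks=[-]
After op 5 [order #5] limit_sell(price=104, qty=2): fills=none; bids=[#4:7@100 #2:7@97] asks=[#5:2@104]
After op 6 [order #6] limit_sell(price=104, qty=10): fills=none; bids=[#4:7@100 #2:7@97] asks=[#5:2@104 #6:10@104]
After op 7 [order #7] limit_buy(price=96, qty=9): fills=none; bids=[#4:7@100 #2:7@97 #7:9@96] asks=[#5:2@104 #6:10@104]
After op 8 [order #8] limit_buy(price=103, qty=5): fills=none; bids=[#8:5@103 #4:7@100 #2:7@97 #7:9@96] asks=[#5:2@104 #6:10@104]
After op 9 [order #9] limit_sell(price=103, qty=4): fills=#8x#9:4@103; bids=[#8:1@103 #4:7@100 #2:7@97 #7:9@96] asks=[#5:2@104 #6:10@104]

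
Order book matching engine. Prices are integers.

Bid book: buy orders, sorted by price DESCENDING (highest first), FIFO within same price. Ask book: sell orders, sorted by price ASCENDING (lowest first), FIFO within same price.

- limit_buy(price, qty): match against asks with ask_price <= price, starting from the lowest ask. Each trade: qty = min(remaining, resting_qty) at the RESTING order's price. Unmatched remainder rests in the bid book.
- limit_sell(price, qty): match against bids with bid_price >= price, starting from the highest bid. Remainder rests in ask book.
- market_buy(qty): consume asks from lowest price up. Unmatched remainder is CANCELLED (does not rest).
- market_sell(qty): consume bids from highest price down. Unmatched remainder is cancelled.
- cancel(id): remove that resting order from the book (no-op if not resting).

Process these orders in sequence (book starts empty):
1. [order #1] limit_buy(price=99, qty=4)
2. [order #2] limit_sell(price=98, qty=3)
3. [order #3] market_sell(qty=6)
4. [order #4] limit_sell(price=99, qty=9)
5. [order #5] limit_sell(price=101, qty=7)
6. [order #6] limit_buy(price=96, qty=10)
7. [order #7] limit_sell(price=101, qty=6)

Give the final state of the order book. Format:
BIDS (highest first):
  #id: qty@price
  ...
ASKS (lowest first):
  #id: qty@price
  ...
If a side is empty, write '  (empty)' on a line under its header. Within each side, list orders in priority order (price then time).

After op 1 [order #1] limit_buy(price=99, qty=4): fills=none; bids=[#1:4@99] asks=[-]
After op 2 [order #2] limit_sell(price=98, qty=3): fills=#1x#2:3@99; bids=[#1:1@99] asks=[-]
After op 3 [order #3] market_sell(qty=6): fills=#1x#3:1@99; bids=[-] asks=[-]
After op 4 [order #4] limit_sell(price=99, qty=9): fills=none; bids=[-] asks=[#4:9@99]
After op 5 [order #5] limit_sell(price=101, qty=7): fills=none; bids=[-] asks=[#4:9@99 #5:7@101]
After op 6 [order #6] limit_buy(price=96, qty=10): fills=none; bids=[#6:10@96] asks=[#4:9@99 #5:7@101]
After op 7 [order #7] limit_sell(price=101, qty=6): fills=none; bids=[#6:10@96] asks=[#4:9@99 #5:7@101 #7:6@101]

Answer: BIDS (highest first):
  #6: 10@96
ASKS (lowest first):
  #4: 9@99
  #5: 7@101
  #7: 6@101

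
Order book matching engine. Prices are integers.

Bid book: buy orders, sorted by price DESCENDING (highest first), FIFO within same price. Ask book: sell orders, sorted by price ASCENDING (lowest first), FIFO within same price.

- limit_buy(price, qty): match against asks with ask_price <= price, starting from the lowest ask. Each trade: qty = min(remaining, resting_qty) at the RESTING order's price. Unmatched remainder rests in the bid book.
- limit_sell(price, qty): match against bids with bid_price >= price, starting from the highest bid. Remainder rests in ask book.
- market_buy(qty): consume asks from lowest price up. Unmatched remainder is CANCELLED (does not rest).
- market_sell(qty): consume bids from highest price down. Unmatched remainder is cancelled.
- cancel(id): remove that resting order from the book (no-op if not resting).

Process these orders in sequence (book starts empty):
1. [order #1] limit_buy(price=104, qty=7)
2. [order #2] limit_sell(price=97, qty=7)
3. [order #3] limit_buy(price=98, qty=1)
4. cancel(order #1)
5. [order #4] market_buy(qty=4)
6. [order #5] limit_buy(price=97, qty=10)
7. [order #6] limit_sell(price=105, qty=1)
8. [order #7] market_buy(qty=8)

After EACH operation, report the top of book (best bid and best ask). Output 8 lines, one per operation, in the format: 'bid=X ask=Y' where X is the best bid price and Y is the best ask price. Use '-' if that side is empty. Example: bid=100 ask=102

After op 1 [order #1] limit_buy(price=104, qty=7): fills=none; bids=[#1:7@104] asks=[-]
After op 2 [order #2] limit_sell(price=97, qty=7): fills=#1x#2:7@104; bids=[-] asks=[-]
After op 3 [order #3] limit_buy(price=98, qty=1): fills=none; bids=[#3:1@98] asks=[-]
After op 4 cancel(order #1): fills=none; bids=[#3:1@98] asks=[-]
After op 5 [order #4] market_buy(qty=4): fills=none; bids=[#3:1@98] asks=[-]
After op 6 [order #5] limit_buy(price=97, qty=10): fills=none; bids=[#3:1@98 #5:10@97] asks=[-]
After op 7 [order #6] limit_sell(price=105, qty=1): fills=none; bids=[#3:1@98 #5:10@97] asks=[#6:1@105]
After op 8 [order #7] market_buy(qty=8): fills=#7x#6:1@105; bids=[#3:1@98 #5:10@97] asks=[-]

Answer: bid=104 ask=-
bid=- ask=-
bid=98 ask=-
bid=98 ask=-
bid=98 ask=-
bid=98 ask=-
bid=98 ask=105
bid=98 ask=-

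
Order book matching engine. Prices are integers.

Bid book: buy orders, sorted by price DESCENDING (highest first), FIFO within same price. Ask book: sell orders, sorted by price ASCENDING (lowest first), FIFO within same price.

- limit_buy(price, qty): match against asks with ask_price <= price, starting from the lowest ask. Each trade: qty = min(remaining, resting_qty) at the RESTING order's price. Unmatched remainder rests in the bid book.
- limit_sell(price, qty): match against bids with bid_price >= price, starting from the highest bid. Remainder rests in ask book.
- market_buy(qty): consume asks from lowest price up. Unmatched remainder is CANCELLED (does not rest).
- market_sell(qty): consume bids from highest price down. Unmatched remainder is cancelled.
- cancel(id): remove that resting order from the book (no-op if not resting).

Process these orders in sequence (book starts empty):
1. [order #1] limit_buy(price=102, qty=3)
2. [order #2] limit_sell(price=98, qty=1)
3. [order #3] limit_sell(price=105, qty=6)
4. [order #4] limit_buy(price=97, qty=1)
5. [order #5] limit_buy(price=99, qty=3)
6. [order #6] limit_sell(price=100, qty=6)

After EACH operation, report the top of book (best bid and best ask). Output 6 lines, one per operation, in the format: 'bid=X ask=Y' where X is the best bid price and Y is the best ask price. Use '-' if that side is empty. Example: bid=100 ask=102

Answer: bid=102 ask=-
bid=102 ask=-
bid=102 ask=105
bid=102 ask=105
bid=102 ask=105
bid=99 ask=100

Derivation:
After op 1 [order #1] limit_buy(price=102, qty=3): fills=none; bids=[#1:3@102] asks=[-]
After op 2 [order #2] limit_sell(price=98, qty=1): fills=#1x#2:1@102; bids=[#1:2@102] asks=[-]
After op 3 [order #3] limit_sell(price=105, qty=6): fills=none; bids=[#1:2@102] asks=[#3:6@105]
After op 4 [order #4] limit_buy(price=97, qty=1): fills=none; bids=[#1:2@102 #4:1@97] asks=[#3:6@105]
After op 5 [order #5] limit_buy(price=99, qty=3): fills=none; bids=[#1:2@102 #5:3@99 #4:1@97] asks=[#3:6@105]
After op 6 [order #6] limit_sell(price=100, qty=6): fills=#1x#6:2@102; bids=[#5:3@99 #4:1@97] asks=[#6:4@100 #3:6@105]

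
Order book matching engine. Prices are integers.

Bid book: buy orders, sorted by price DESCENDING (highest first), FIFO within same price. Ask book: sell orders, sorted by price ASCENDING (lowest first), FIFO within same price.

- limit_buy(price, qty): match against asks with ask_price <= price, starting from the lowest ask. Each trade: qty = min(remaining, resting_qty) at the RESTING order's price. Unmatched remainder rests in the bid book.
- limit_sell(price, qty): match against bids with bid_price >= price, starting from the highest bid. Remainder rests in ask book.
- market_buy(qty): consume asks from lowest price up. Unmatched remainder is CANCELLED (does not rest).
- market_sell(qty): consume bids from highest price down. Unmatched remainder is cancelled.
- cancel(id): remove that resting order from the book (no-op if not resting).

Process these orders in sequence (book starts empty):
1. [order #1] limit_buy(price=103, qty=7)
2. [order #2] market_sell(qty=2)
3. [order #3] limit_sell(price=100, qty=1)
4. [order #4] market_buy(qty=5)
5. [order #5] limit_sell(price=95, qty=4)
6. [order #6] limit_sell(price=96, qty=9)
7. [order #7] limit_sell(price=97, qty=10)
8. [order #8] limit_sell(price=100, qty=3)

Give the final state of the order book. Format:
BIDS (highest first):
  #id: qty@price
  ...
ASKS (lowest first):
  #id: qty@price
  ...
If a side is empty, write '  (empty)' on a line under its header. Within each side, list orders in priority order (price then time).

Answer: BIDS (highest first):
  (empty)
ASKS (lowest first):
  #6: 9@96
  #7: 10@97
  #8: 3@100

Derivation:
After op 1 [order #1] limit_buy(price=103, qty=7): fills=none; bids=[#1:7@103] asks=[-]
After op 2 [order #2] market_sell(qty=2): fills=#1x#2:2@103; bids=[#1:5@103] asks=[-]
After op 3 [order #3] limit_sell(price=100, qty=1): fills=#1x#3:1@103; bids=[#1:4@103] asks=[-]
After op 4 [order #4] market_buy(qty=5): fills=none; bids=[#1:4@103] asks=[-]
After op 5 [order #5] limit_sell(price=95, qty=4): fills=#1x#5:4@103; bids=[-] asks=[-]
After op 6 [order #6] limit_sell(price=96, qty=9): fills=none; bids=[-] asks=[#6:9@96]
After op 7 [order #7] limit_sell(price=97, qty=10): fills=none; bids=[-] asks=[#6:9@96 #7:10@97]
After op 8 [order #8] limit_sell(price=100, qty=3): fills=none; bids=[-] asks=[#6:9@96 #7:10@97 #8:3@100]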